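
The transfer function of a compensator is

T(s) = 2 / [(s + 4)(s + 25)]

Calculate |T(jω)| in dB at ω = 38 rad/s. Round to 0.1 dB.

At s = jω = j38:
pole (s+4): 4 + j38 → |·| = √(4²+38²) = √1460 ≈ 38.21, ∠ = arctan(38/4) ≈ 83.99°
pole (s+25): 25 + j38 → |·| = √(25²+38²) = √2069 ≈ 45.486, ∠ = arctan(38/25) ≈ 56.66°
|T| = 2 / 1738 ≈ 0.0011507
Gain = 20 log₁₀(0.0011507) ≈ -58.78 dB

-58.8 dB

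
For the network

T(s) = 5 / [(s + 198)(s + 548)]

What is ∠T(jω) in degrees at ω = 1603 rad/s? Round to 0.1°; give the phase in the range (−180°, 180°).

At s = jω = j1603:
pole (s+198): 198 + j1603 → |·| = √(198²+1603²) = √2608813 ≈ 1615.2, ∠ = arctan(1603/198) ≈ 82.96°
pole (s+548): 548 + j1603 → |·| = √(548²+1603²) = √2869913 ≈ 1694.1, ∠ = arctan(1603/548) ≈ 71.13°
∠T = 0.00° − 154.09° = -154.09°

-154.1°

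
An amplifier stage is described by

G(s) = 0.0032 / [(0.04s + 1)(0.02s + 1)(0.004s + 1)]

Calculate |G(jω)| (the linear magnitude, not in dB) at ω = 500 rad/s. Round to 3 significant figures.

7.11e-06

At ω = 500 rad/s:
pole (1 + j500·0.04) = 1 + j20 → |·| ≈ 20.025, ∠ ≈ 87.14°
pole (1 + j500·0.02) = 1 + j10 → |·| ≈ 10.05, ∠ ≈ 84.29°
pole (1 + j500·0.004) = 1 + j2 → |·| ≈ 2.2361, ∠ ≈ 63.43°
|G| = 0.0032 · 1 / (20.025 · 10.05 · 2.2361) ≈ 7.1108e-06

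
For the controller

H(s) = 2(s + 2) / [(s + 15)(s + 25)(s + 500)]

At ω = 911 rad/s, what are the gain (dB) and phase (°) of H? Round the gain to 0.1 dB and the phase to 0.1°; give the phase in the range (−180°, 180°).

At s = jω = j911:
zero (s+2): 2 + j911 → |·| = √(2²+911²) = √829925 ≈ 911, ∠ = arctan(911/2) ≈ 89.87°
pole (s+15): 15 + j911 → |·| = √(15²+911²) = √830146 ≈ 911.12, ∠ = arctan(911/15) ≈ 89.06°
pole (s+25): 25 + j911 → |·| = √(25²+911²) = √830546 ≈ 911.34, ∠ = arctan(911/25) ≈ 88.43°
pole (s+500): 500 + j911 → |·| = √(500²+911²) = √1079921 ≈ 1039.2, ∠ = arctan(911/500) ≈ 61.24°
|H| = 2 · 911 / 8.6289e+08 ≈ 2.1115e-06
Gain = 20 log₁₀(2.1115e-06) ≈ -113.51 dB
∠H = 89.87° − 238.73° = -148.86°

-113.5 dB, -148.9°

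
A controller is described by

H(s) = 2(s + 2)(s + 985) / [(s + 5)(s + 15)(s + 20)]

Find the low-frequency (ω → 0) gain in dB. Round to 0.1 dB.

H(0) = 2·2·985 / (5·15·20) ≈ 2.6267
20 log₁₀(2.6267) ≈ 8.39 dB

8.4 dB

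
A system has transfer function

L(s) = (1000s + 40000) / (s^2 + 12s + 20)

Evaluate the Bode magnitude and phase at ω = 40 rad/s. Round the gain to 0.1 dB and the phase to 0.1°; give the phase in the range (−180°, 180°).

Substitute s = j40:
Numerator: 1000(j40) + 40000 = 40000 + j40000
Denominator: (j40)^2 + 12(j40) + 20 = -1580 + j480
|N| = √(40000² + 40000²) ≈ 56569, ∠N ≈ 45.00°
|D| = √(1580² + 480²) ≈ 1651.3, ∠D ≈ 163.10°
|L| = 56569 / 1651.3 ≈ 34.257
Gain = 20 log₁₀(34.257) ≈ 30.69 dB
∠L = 45.00° − 163.10° = -118.10°

30.7 dB, -118.1°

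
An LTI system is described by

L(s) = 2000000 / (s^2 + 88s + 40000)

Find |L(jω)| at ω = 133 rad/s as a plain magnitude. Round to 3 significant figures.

At s = jω = j133:
quadratic: (j133)² + 88·j133 + 40000 = 22311 + j11704 → |·| ≈ 25195, ∠ ≈ 27.68°
|L| = 2000000 / 25195 ≈ 79.381

79.4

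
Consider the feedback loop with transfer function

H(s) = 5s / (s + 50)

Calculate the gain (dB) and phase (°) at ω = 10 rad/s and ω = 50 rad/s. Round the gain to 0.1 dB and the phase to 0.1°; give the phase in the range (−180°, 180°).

ω = 10: -0.2 dB, 78.7°; ω = 50: 11.0 dB, 45.0°

At s = jω = j10:
zero at origin: s = j10 → |·| = 10, ∠ = 90.00°
pole (s+50): 50 + j10 → |·| = √(50²+10²) = √2600 ≈ 50.99, ∠ = arctan(10/50) ≈ 11.31°
|H| = 5 · 10 / 50.99 ≈ 0.98058
Gain = 20 log₁₀(0.98058) ≈ -0.17 dB
∠H = 90.00° − 11.31° = 78.69°

At s = jω = j50:
zero at origin: s = j50 → |·| = 50, ∠ = 90.00°
pole (s+50): 50 + j50 → |·| = √(50²+50²) = √5000 ≈ 70.711, ∠ = arctan(50/50) ≈ 45.00°
|H| = 5 · 50 / 70.711 ≈ 3.5355
Gain = 20 log₁₀(3.5355) ≈ 10.97 dB
∠H = 90.00° − 45.00° = 45.00°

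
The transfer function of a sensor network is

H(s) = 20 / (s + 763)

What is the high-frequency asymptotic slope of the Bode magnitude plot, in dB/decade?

-20 dB/decade

Each pole contributes −20 dB/decade at high frequency; each zero contributes +20 dB/decade.
Net: 0 zero(s) − 1 pole(s) → -20 dB/decade.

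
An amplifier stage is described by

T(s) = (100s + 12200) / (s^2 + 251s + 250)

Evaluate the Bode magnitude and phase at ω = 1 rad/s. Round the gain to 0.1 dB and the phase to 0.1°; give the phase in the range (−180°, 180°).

Substitute s = j1:
Numerator: 100(j1) + 12200 = 12200 + j100
Denominator: (j1)^2 + 251(j1) + 250 = 249 + j251
|N| = √(12200² + 100²) ≈ 12200, ∠N ≈ 0.47°
|D| = √(249² + 251²) ≈ 353.56, ∠D ≈ 45.23°
|T| = 12200 / 353.56 ≈ 34.506
Gain = 20 log₁₀(34.506) ≈ 30.76 dB
∠T = 0.47° − 45.23° = -44.76°

30.8 dB, -44.8°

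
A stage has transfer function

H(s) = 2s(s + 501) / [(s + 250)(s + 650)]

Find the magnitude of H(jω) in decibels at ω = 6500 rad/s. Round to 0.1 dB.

6.0 dB

At s = jω = j6500:
zero (s+501): 501 + j6500 → |·| = √(501²+6500²) = √42501001 ≈ 6519.3, ∠ = arctan(6500/501) ≈ 85.59°
zero at origin: s = j6500 → |·| = 6500, ∠ = 90.00°
pole (s+250): 250 + j6500 → |·| = √(250²+6500²) = √42312500 ≈ 6504.8, ∠ = arctan(6500/250) ≈ 87.80°
pole (s+650): 650 + j6500 → |·| = √(650²+6500²) = √42672500 ≈ 6532.4, ∠ = arctan(6500/650) ≈ 84.29°
|H| = 2 · 4.2375e+07 / 4.2492e+07 ≈ 1.9945
Gain = 20 log₁₀(1.9945) ≈ 6.00 dB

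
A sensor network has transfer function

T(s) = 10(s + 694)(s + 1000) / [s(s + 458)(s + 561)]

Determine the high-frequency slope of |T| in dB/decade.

Each pole contributes −20 dB/decade at high frequency; each zero contributes +20 dB/decade.
Net: 2 zero(s) − 3 pole(s) → -20 dB/decade.

-20 dB/decade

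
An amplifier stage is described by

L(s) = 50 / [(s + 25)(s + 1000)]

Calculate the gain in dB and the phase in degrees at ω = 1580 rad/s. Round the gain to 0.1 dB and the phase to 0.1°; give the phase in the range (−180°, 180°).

-95.4 dB, -146.8°

At s = jω = j1580:
pole (s+25): 25 + j1580 → |·| = √(25²+1580²) = √2497025 ≈ 1580.2, ∠ = arctan(1580/25) ≈ 89.09°
pole (s+1000): 1000 + j1580 → |·| = √(1000²+1580²) = √3496400 ≈ 1869.9, ∠ = arctan(1580/1000) ≈ 57.67°
|L| = 50 / 2.9548e+06 ≈ 1.6922e-05
Gain = 20 log₁₀(1.6922e-05) ≈ -95.43 dB
∠L = 0.00° − 146.76° = -146.76°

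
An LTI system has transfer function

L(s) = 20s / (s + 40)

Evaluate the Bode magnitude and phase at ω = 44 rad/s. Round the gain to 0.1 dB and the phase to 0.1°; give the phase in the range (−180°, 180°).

23.4 dB, 42.3°

At s = jω = j44:
zero at origin: s = j44 → |·| = 44, ∠ = 90.00°
pole (s+40): 40 + j44 → |·| = √(40²+44²) = √3536 ≈ 59.464, ∠ = arctan(44/40) ≈ 47.73°
|L| = 20 · 44 / 59.464 ≈ 14.799
Gain = 20 log₁₀(14.799) ≈ 23.40 dB
∠L = 90.00° − 47.73° = 42.27°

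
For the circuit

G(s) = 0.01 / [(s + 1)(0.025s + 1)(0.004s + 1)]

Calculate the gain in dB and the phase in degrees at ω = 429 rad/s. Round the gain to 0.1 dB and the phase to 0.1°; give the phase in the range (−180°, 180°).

At ω = 429 rad/s:
pole (1 + j429·1) = 1 + j429 → |·| ≈ 429, ∠ ≈ 89.87°
pole (1 + j429·0.025) = 1 + j10.725 → |·| ≈ 10.772, ∠ ≈ 84.67°
pole (1 + j429·0.004) = 1 + j1.716 → |·| ≈ 1.9861, ∠ ≈ 59.77°
|G| = 0.01 · 1 / (429 · 10.772 · 1.9861) ≈ 1.0895e-06
Gain = 20 log₁₀(1.0895e-06) ≈ -119.26 dB
∠G = (0°) − (89.87° + 84.67° + 59.77°) = -234.31° ≡ 125.69° (principal value)

-119.3 dB, 125.7°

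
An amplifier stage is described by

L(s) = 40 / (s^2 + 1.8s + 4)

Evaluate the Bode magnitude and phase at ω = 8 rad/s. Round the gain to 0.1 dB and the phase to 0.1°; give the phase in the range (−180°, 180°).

-3.8 dB, -166.5°

At s = jω = j8:
quadratic: (j8)² + 1.8·j8 + 4 = -60 + j14.4 → |·| ≈ 61.704, ∠ ≈ 166.50°
|L| = 40 / 61.704 ≈ 0.64826
Gain = 20 log₁₀(0.64826) ≈ -3.77 dB
∠L = 0.00° − 166.50° = -166.50°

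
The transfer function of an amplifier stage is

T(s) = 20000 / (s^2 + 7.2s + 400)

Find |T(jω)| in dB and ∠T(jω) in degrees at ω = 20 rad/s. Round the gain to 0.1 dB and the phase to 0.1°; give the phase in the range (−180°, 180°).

42.9 dB, -90.0°

At s = jω = j20:
quadratic: (j20)² + 7.2·j20 + 400 = 0 + j144 → |·| ≈ 144, ∠ ≈ 90.00°
|T| = 20000 / 144 ≈ 138.89
Gain = 20 log₁₀(138.89) ≈ 42.85 dB
∠T = 0.00° − 90.00° = -90.00°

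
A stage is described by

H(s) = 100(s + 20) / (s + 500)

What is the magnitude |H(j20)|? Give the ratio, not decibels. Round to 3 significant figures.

At s = jω = j20:
zero (s+20): 20 + j20 → |·| = √(20²+20²) = √800 ≈ 28.284, ∠ = arctan(20/20) ≈ 45.00°
pole (s+500): 500 + j20 → |·| = √(500²+20²) = √250400 ≈ 500.4, ∠ = arctan(20/500) ≈ 2.29°
|H| = 100 · 28.284 / 500.4 ≈ 5.6523

5.65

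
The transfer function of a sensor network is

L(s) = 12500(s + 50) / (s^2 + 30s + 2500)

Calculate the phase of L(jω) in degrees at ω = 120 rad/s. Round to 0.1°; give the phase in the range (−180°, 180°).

At s = jω = j120:
zero (s+50): 50 + j120 → |·| = √(50²+120²) = √16900 ≈ 130, ∠ = arctan(120/50) ≈ 67.38°
quadratic: (j120)² + 30·j120 + 2500 = -11900 + j3600 → |·| ≈ 12433, ∠ ≈ 163.17°
∠L = 67.38° − 163.17° = -95.79°

-95.8°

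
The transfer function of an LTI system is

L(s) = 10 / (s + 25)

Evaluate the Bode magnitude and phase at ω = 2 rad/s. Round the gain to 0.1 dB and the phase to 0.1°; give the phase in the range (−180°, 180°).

At s = jω = j2:
pole (s+25): 25 + j2 → |·| = √(25²+2²) = √629 ≈ 25.08, ∠ = arctan(2/25) ≈ 4.57°
|L| = 10 / 25.08 ≈ 0.39872
Gain = 20 log₁₀(0.39872) ≈ -7.99 dB
∠L = 0.00° − 4.57° = -4.57°

-8.0 dB, -4.6°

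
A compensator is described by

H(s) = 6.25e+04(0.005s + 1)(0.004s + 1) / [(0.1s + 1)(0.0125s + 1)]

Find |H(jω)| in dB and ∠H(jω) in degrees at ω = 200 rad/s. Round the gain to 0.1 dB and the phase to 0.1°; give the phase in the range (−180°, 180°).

66.4 dB, -71.7°

At ω = 200 rad/s:
zero (1 + j200·0.005) = 1 + j1 → |·| ≈ 1.4142, ∠ ≈ 45.00°
zero (1 + j200·0.004) = 1 + j0.8 → |·| ≈ 1.2806, ∠ ≈ 38.66°
pole (1 + j200·0.1) = 1 + j20 → |·| ≈ 20.025, ∠ ≈ 87.14°
pole (1 + j200·0.0125) = 1 + j2.5 → |·| ≈ 2.6926, ∠ ≈ 68.20°
|H| = 6.25e+04 · 1.4142 · 1.2806 / (20.025 · 2.6926) ≈ 2099.2
Gain = 20 log₁₀(2099.2) ≈ 66.44 dB
∠H = (45.00° + 38.66°) − (87.14° + 68.20°) = -71.68°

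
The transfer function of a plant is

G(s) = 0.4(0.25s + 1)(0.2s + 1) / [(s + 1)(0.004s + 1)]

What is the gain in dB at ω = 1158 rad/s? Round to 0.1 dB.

13.8 dB

At ω = 1158 rad/s:
zero (1 + j1158·0.25) = 1 + j289.5 → |·| ≈ 289.5, ∠ ≈ 89.80°
zero (1 + j1158·0.2) = 1 + j231.6 → |·| ≈ 231.6, ∠ ≈ 89.75°
pole (1 + j1158·1) = 1 + j1158 → |·| ≈ 1158, ∠ ≈ 89.95°
pole (1 + j1158·0.004) = 1 + j4.632 → |·| ≈ 4.7387, ∠ ≈ 77.82°
|G| = 0.4 · 289.5 · 231.6 / (1158 · 4.7387) ≈ 4.8874
Gain = 20 log₁₀(4.8874) ≈ 13.78 dB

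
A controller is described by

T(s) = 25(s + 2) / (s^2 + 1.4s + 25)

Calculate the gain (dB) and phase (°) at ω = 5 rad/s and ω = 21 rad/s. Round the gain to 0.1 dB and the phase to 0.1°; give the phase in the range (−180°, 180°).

ω = 5: 25.7 dB, -21.8°; ω = 21: 2.0 dB, -91.4°

At s = jω = j5:
zero (s+2): 2 + j5 → |·| = √(2²+5²) = √29 ≈ 5.3852, ∠ = arctan(5/2) ≈ 68.20°
quadratic: (j5)² + 1.4·j5 + 25 = 0 + j7 → |·| ≈ 7, ∠ ≈ 90.00°
|T| = 25 · 5.3852 / 7 ≈ 19.233
Gain = 20 log₁₀(19.233) ≈ 25.68 dB
∠T = 68.20° − 90.00° = -21.80°

At s = jω = j21:
zero (s+2): 2 + j21 → |·| = √(2²+21²) = √445 ≈ 21.095, ∠ = arctan(21/2) ≈ 84.56°
quadratic: (j21)² + 1.4·j21 + 25 = -416 + j29.4 → |·| ≈ 417.04, ∠ ≈ 175.96°
|T| = 25 · 21.095 / 417.04 ≈ 1.2646
Gain = 20 log₁₀(1.2646) ≈ 2.04 dB
∠T = 84.56° − 175.96° = -91.40°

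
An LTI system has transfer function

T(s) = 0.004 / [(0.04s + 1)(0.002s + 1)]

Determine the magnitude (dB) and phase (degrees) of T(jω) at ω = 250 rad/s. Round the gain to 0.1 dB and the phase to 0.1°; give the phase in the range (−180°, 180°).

-69.0 dB, -110.9°

At ω = 250 rad/s:
pole (1 + j250·0.04) = 1 + j10 → |·| ≈ 10.05, ∠ ≈ 84.29°
pole (1 + j250·0.002) = 1 + j0.5 → |·| ≈ 1.118, ∠ ≈ 26.57°
|T| = 0.004 · 1 / (10.05 · 1.118) ≈ 0.000356
Gain = 20 log₁₀(0.000356) ≈ -68.97 dB
∠T = (0°) − (84.29° + 26.57°) = -110.86°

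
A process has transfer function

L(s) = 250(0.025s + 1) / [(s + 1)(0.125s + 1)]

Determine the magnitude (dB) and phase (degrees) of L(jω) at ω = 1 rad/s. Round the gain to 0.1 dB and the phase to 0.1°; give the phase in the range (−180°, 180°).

44.9 dB, -50.7°

At ω = 1 rad/s:
zero (1 + j1·0.025) = 1 + j0.025 → |·| ≈ 1.0003, ∠ ≈ 1.43°
pole (1 + j1·1) = 1 + j1 → |·| ≈ 1.4142, ∠ ≈ 45.00°
pole (1 + j1·0.125) = 1 + j0.125 → |·| ≈ 1.0078, ∠ ≈ 7.13°
|L| = 250 · 1.0003 / (1.4142 · 1.0078) ≈ 175.46
Gain = 20 log₁₀(175.46) ≈ 44.88 dB
∠L = (1.43°) − (45.00° + 7.13°) = -50.70°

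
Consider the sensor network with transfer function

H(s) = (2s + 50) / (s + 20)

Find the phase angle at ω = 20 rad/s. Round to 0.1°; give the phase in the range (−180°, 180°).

Substitute s = j20:
Numerator: 2(j20) + 50 = 50 + j40
Denominator: (j20) + 20 = 20 + j20
|N| = √(50² + 40²) ≈ 64.031, ∠N ≈ 38.66°
|D| = √(20² + 20²) ≈ 28.284, ∠D ≈ 45.00°
∠H = 38.66° − 45.00° = -6.34°

-6.3°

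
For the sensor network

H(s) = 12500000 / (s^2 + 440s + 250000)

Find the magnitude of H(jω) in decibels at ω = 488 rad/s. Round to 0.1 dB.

35.3 dB

At s = jω = j488:
quadratic: (j488)² + 440·j488 + 250000 = 11856 + j214720 → |·| ≈ 2.1505e+05, ∠ ≈ 86.84°
|H| = 12500000 / 2.1505e+05 ≈ 58.126
Gain = 20 log₁₀(58.126) ≈ 35.29 dB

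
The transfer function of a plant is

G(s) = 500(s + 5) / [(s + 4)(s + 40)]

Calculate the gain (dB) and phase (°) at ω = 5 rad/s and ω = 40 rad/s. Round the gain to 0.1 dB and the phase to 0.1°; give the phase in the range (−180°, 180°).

ω = 5: 22.7 dB, -13.5°; ω = 40: 19.0 dB, -46.4°

At s = jω = j5:
zero (s+5): 5 + j5 → |·| = √(5²+5²) = √50 ≈ 7.0711, ∠ = arctan(5/5) ≈ 45.00°
pole (s+4): 4 + j5 → |·| = √(4²+5²) = √41 ≈ 6.4031, ∠ = arctan(5/4) ≈ 51.34°
pole (s+40): 40 + j5 → |·| = √(40²+5²) = √1625 ≈ 40.311, ∠ = arctan(5/40) ≈ 7.13°
|G| = 500 · 7.0711 / 258.12 ≈ 13.697
Gain = 20 log₁₀(13.697) ≈ 22.73 dB
∠G = 45.00° − 58.47° = -13.47°

At s = jω = j40:
zero (s+5): 5 + j40 → |·| = √(5²+40²) = √1625 ≈ 40.311, ∠ = arctan(40/5) ≈ 82.87°
pole (s+4): 4 + j40 → |·| = √(4²+40²) = √1616 ≈ 40.2, ∠ = arctan(40/4) ≈ 84.29°
pole (s+40): 40 + j40 → |·| = √(40²+40²) = √3200 ≈ 56.569, ∠ = arctan(40/40) ≈ 45.00°
|G| = 500 · 40.311 / 2274.1 ≈ 8.8631
Gain = 20 log₁₀(8.8631) ≈ 18.95 dB
∠G = 82.87° − 129.29° = -46.42°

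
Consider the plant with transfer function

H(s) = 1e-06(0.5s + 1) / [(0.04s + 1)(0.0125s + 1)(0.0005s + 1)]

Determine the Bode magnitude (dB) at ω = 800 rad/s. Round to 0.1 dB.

-118.8 dB

At ω = 800 rad/s:
zero (1 + j800·0.5) = 1 + j400 → |·| ≈ 400, ∠ ≈ 89.86°
pole (1 + j800·0.04) = 1 + j32 → |·| ≈ 32.016, ∠ ≈ 88.21°
pole (1 + j800·0.0125) = 1 + j10 → |·| ≈ 10.05, ∠ ≈ 84.29°
pole (1 + j800·0.0005) = 1 + j0.4 → |·| ≈ 1.077, ∠ ≈ 21.80°
|H| = 1e-06 · 400 / (32.016 · 10.05 · 1.077) ≈ 1.1543e-06
Gain = 20 log₁₀(1.1543e-06) ≈ -118.75 dB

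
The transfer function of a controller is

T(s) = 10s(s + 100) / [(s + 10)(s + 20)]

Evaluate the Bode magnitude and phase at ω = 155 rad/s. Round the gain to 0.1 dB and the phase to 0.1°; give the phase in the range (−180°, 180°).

21.4 dB, -21.8°

At s = jω = j155:
zero (s+100): 100 + j155 → |·| = √(100²+155²) = √34025 ≈ 184.46, ∠ = arctan(155/100) ≈ 57.17°
zero at origin: s = j155 → |·| = 155, ∠ = 90.00°
pole (s+10): 10 + j155 → |·| = √(10²+155²) = √24125 ≈ 155.32, ∠ = arctan(155/10) ≈ 86.31°
pole (s+20): 20 + j155 → |·| = √(20²+155²) = √24425 ≈ 156.28, ∠ = arctan(155/20) ≈ 82.65°
|T| = 10 · 28591 / 24273 ≈ 11.779
Gain = 20 log₁₀(11.779) ≈ 21.42 dB
∠T = 147.17° − 168.96° = -21.79°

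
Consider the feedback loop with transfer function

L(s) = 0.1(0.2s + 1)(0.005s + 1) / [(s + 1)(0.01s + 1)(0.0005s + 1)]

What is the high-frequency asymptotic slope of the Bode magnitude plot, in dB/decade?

Each pole contributes −20 dB/decade at high frequency; each zero contributes +20 dB/decade.
Net: 2 zero(s) − 3 pole(s) → -20 dB/decade.

-20 dB/decade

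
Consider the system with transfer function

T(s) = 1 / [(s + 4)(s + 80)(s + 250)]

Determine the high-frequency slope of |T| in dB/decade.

-60 dB/decade

Each pole contributes −20 dB/decade at high frequency; each zero contributes +20 dB/decade.
Net: 0 zero(s) − 3 pole(s) → -60 dB/decade.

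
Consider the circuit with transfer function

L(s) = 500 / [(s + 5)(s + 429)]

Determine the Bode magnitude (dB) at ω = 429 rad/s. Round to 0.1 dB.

At s = jω = j429:
pole (s+5): 5 + j429 → |·| = √(5²+429²) = √184066 ≈ 429.03, ∠ = arctan(429/5) ≈ 89.33°
pole (s+429): 429 + j429 → |·| = √(429²+429²) = √368082 ≈ 606.7, ∠ = arctan(429/429) ≈ 45.00°
|L| = 500 / 2.6029e+05 ≈ 0.0019209
Gain = 20 log₁₀(0.0019209) ≈ -54.33 dB

-54.3 dB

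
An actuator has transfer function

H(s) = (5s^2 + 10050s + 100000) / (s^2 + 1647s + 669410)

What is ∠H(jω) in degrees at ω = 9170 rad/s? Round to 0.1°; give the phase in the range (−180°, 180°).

Substitute s = j9170:
Numerator: 5(j9170)^2 + 10050(j9170) + 100000 = -420344500 + j92158500
Denominator: (j9170)^2 + 1647(j9170) + 669410 = -83419490 + j15102990
|N| = √(420344500² + 92158500²) ≈ 4.3033e+08, ∠N ≈ 167.63°
|D| = √(83419490² + 15102990²) ≈ 8.4776e+07, ∠D ≈ 169.74°
∠H = 167.63° − 169.74° = -2.11°

-2.1°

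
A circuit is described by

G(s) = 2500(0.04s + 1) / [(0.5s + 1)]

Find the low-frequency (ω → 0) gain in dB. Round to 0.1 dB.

G(0) = 2500 · 1 / 1 = 2500
20 log₁₀(2500) ≈ 67.96 dB

68.0 dB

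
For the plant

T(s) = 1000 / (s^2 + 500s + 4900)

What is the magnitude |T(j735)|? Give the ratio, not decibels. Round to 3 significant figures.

0.00154

Substitute s = j735:
Numerator: 1000 = 1000 + j0
Denominator: (j735)^2 + 500(j735) + 4900 = -535325 + j367500
|N| = √(1000² + 0²) ≈ 1000, ∠N ≈ 0.00°
|D| = √(535325² + 367500²) ≈ 6.4933e+05, ∠D ≈ 145.53°
|T| = 1000 / 6.4933e+05 ≈ 0.00154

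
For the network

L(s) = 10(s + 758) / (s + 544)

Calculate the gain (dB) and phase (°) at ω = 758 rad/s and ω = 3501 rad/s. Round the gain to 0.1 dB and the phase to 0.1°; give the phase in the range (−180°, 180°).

At s = jω = j758:
zero (s+758): 758 + j758 → |·| = √(758²+758²) = √1149128 ≈ 1072, ∠ = arctan(758/758) ≈ 45.00°
pole (s+544): 544 + j758 → |·| = √(544²+758²) = √870500 ≈ 933.01, ∠ = arctan(758/544) ≈ 54.33°
|L| = 10 · 1072 / 933.01 ≈ 11.49
Gain = 20 log₁₀(11.49) ≈ 21.21 dB
∠L = 45.00° − 54.33° = -9.33°

At s = jω = j3501:
zero (s+758): 758 + j3501 → |·| = √(758²+3501²) = √12831565 ≈ 3582.1, ∠ = arctan(3501/758) ≈ 77.78°
pole (s+544): 544 + j3501 → |·| = √(544²+3501²) = √12552937 ≈ 3543, ∠ = arctan(3501/544) ≈ 81.17°
|L| = 10 · 3582.1 / 3543 ≈ 10.11
Gain = 20 log₁₀(10.11) ≈ 20.10 dB
∠L = 77.78° − 81.17° = -3.39°

ω = 758: 21.2 dB, -9.3°; ω = 3501: 20.1 dB, -3.4°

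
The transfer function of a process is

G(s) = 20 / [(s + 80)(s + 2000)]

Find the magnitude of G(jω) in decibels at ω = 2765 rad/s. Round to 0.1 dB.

-113.5 dB

At s = jω = j2765:
pole (s+80): 80 + j2765 → |·| = √(80²+2765²) = √7651625 ≈ 2766.2, ∠ = arctan(2765/80) ≈ 88.34°
pole (s+2000): 2000 + j2765 → |·| = √(2000²+2765²) = √11645225 ≈ 3412.5, ∠ = arctan(2765/2000) ≈ 54.12°
|G| = 20 / 9.4397e+06 ≈ 2.1187e-06
Gain = 20 log₁₀(2.1187e-06) ≈ -113.48 dB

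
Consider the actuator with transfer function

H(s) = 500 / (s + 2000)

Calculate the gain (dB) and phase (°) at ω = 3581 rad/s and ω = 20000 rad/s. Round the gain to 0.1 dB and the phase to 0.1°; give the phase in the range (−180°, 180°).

ω = 3581: -18.3 dB, -60.8°; ω = 20000: -32.1 dB, -84.3°

At s = jω = j3581:
pole (s+2000): 2000 + j3581 → |·| = √(2000²+3581²) = √16823561 ≈ 4101.7, ∠ = arctan(3581/2000) ≈ 60.82°
|H| = 500 / 4101.7 ≈ 0.1219
Gain = 20 log₁₀(0.1219) ≈ -18.28 dB
∠H = 0.00° − 60.82° = -60.82°

At s = jω = j20000:
pole (s+2000): 2000 + j20000 → |·| = √(2000²+20000²) = √404000000 ≈ 20100, ∠ = arctan(20000/2000) ≈ 84.29°
|H| = 500 / 20100 ≈ 0.024876
Gain = 20 log₁₀(0.024876) ≈ -32.08 dB
∠H = 0.00° − 84.29° = -84.29°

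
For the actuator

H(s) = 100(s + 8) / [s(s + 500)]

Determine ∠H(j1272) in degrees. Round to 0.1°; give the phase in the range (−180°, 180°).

-68.9°

At s = jω = j1272:
zero (s+8): 8 + j1272 → |·| = √(8²+1272²) = √1618048 ≈ 1272, ∠ = arctan(1272/8) ≈ 89.64°
pole (s+500): 500 + j1272 → |·| = √(500²+1272²) = √1867984 ≈ 1366.7, ∠ = arctan(1272/500) ≈ 68.54°
pole at origin: |s| = 1272, ∠ = 90.00° (in denominator)
∠H = 89.64° − 158.54° = -68.90°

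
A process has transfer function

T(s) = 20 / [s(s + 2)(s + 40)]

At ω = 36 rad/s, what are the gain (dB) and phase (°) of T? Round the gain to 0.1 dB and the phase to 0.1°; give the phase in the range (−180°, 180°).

At s = jω = j36:
pole (s+2): 2 + j36 → |·| = √(2²+36²) = √1300 ≈ 36.056, ∠ = arctan(36/2) ≈ 86.82°
pole (s+40): 40 + j36 → |·| = √(40²+36²) = √2896 ≈ 53.814, ∠ = arctan(36/40) ≈ 41.99°
pole at origin: |s| = 36, ∠ = 90.00° (in denominator)
|T| = 20 / 69851 ≈ 0.00028632
Gain = 20 log₁₀(0.00028632) ≈ -70.86 dB
∠T = 0.00° − 218.81° = -218.81° ≡ 141.19° (principal value)

-70.9 dB, 141.2°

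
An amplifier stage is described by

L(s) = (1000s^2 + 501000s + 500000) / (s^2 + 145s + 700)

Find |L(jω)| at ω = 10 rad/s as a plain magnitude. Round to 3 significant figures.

3.20e+03

Substitute s = j10:
Numerator: 1000(j10)^2 + 501000(j10) + 500000 = 400000 + j5010000
Denominator: (j10)^2 + 145(j10) + 700 = 600 + j1450
|N| = √(400000² + 5010000²) ≈ 5.0259e+06, ∠N ≈ 85.44°
|D| = √(600² + 1450²) ≈ 1569.2, ∠D ≈ 67.52°
|L| = 5.0259e+06 / 1569.2 ≈ 3202.8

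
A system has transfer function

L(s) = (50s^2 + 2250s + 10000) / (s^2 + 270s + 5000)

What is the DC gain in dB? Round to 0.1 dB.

6.0 dB

L(0) = 10000 / 5000 = 2
20 log₁₀(2) ≈ 6.02 dB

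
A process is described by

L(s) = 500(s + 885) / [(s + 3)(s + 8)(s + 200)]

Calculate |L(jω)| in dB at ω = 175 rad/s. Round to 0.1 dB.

At s = jω = j175:
zero (s+885): 885 + j175 → |·| = √(885²+175²) = √813850 ≈ 902.14, ∠ = arctan(175/885) ≈ 11.19°
pole (s+3): 3 + j175 → |·| = √(3²+175²) = √30634 ≈ 175.03, ∠ = arctan(175/3) ≈ 89.02°
pole (s+8): 8 + j175 → |·| = √(8²+175²) = √30689 ≈ 175.18, ∠ = arctan(175/8) ≈ 87.38°
pole (s+200): 200 + j175 → |·| = √(200²+175²) = √70625 ≈ 265.75, ∠ = arctan(175/200) ≈ 41.19°
|L| = 500 · 902.14 / 8.1484e+06 ≈ 0.055357
Gain = 20 log₁₀(0.055357) ≈ -25.14 dB

-25.1 dB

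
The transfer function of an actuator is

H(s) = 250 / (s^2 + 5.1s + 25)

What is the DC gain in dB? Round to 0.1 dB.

H(0) = 250 / 25 = 10
20 log₁₀(10) ≈ 20.00 dB

20.0 dB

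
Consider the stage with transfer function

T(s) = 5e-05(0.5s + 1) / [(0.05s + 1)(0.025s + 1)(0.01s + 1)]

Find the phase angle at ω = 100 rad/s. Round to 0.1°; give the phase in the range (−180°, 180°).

-103.0°

At ω = 100 rad/s:
zero (1 + j100·0.5) = 1 + j50 → |·| ≈ 50.01, ∠ ≈ 88.85°
pole (1 + j100·0.05) = 1 + j5 → |·| ≈ 5.099, ∠ ≈ 78.69°
pole (1 + j100·0.025) = 1 + j2.5 → |·| ≈ 2.6926, ∠ ≈ 68.20°
pole (1 + j100·0.01) = 1 + j1 → |·| ≈ 1.4142, ∠ ≈ 45.00°
∠T = (88.85°) − (78.69° + 68.20° + 45.00°) = -103.04°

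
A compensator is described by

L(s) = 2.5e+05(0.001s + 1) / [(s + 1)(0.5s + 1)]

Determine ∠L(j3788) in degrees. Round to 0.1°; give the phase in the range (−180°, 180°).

-104.7°

At ω = 3788 rad/s:
zero (1 + j3788·0.001) = 1 + j3.788 → |·| ≈ 3.9178, ∠ ≈ 75.21°
pole (1 + j3788·1) = 1 + j3788 → |·| ≈ 3788, ∠ ≈ 89.98°
pole (1 + j3788·0.5) = 1 + j1894 → |·| ≈ 1894, ∠ ≈ 89.97°
∠L = (75.21°) − (89.98° + 89.97°) = -104.74°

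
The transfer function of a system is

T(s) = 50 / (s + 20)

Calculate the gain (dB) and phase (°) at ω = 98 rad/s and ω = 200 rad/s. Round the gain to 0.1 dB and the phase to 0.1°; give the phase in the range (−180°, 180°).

At s = jω = j98:
pole (s+20): 20 + j98 → |·| = √(20²+98²) = √10004 ≈ 100.02, ∠ = arctan(98/20) ≈ 78.47°
|T| = 50 / 100.02 ≈ 0.4999
Gain = 20 log₁₀(0.4999) ≈ -6.02 dB
∠T = 0.00° − 78.47° = -78.47°

At s = jω = j200:
pole (s+20): 20 + j200 → |·| = √(20²+200²) = √40400 ≈ 201, ∠ = arctan(200/20) ≈ 84.29°
|T| = 50 / 201 ≈ 0.24876
Gain = 20 log₁₀(0.24876) ≈ -12.08 dB
∠T = 0.00° − 84.29° = -84.29°

ω = 98: -6.0 dB, -78.5°; ω = 200: -12.1 dB, -84.3°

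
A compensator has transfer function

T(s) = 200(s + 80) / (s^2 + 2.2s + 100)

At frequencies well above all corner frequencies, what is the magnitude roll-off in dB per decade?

-20 dB/decade

Each pole contributes −20 dB/decade at high frequency; each zero contributes +20 dB/decade.
Net: 1 zero(s) − 2 pole(s) → -20 dB/decade.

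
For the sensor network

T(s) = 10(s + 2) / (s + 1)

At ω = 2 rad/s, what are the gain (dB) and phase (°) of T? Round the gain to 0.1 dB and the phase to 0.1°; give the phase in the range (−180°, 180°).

At s = jω = j2:
zero (s+2): 2 + j2 → |·| = √(2²+2²) = √8 ≈ 2.8284, ∠ = arctan(2/2) ≈ 45.00°
pole (s+1): 1 + j2 → |·| = √(1²+2²) = √5 ≈ 2.2361, ∠ = arctan(2/1) ≈ 63.43°
|T| = 10 · 2.8284 / 2.2361 ≈ 12.649
Gain = 20 log₁₀(12.649) ≈ 22.04 dB
∠T = 45.00° − 63.43° = -18.43°

22.0 dB, -18.4°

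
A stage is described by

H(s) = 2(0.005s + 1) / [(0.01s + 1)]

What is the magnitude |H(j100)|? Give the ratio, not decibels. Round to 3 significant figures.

At ω = 100 rad/s:
zero (1 + j100·0.005) = 1 + j0.5 → |·| ≈ 1.118, ∠ ≈ 26.57°
pole (1 + j100·0.01) = 1 + j1 → |·| ≈ 1.4142, ∠ ≈ 45.00°
|H| = 2 · 1.118 / (1.4142) ≈ 1.5811

1.58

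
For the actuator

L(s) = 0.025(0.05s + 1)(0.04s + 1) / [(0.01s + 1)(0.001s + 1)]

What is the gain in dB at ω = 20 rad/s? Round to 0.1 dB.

At ω = 20 rad/s:
zero (1 + j20·0.05) = 1 + j1 → |·| ≈ 1.4142, ∠ ≈ 45.00°
zero (1 + j20·0.04) = 1 + j0.8 → |·| ≈ 1.2806, ∠ ≈ 38.66°
pole (1 + j20·0.01) = 1 + j0.2 → |·| ≈ 1.0198, ∠ ≈ 11.31°
pole (1 + j20·0.001) = 1 + j0.02 → |·| ≈ 1.0002, ∠ ≈ 1.15°
|L| = 0.025 · 1.4142 · 1.2806 / (1.0198 · 1.0002) ≈ 0.044388
Gain = 20 log₁₀(0.044388) ≈ -27.05 dB

-27.1 dB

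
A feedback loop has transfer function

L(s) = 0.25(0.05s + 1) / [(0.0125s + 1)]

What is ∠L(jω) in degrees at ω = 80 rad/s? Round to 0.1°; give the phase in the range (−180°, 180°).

At ω = 80 rad/s:
zero (1 + j80·0.05) = 1 + j4 → |·| ≈ 4.1231, ∠ ≈ 75.96°
pole (1 + j80·0.0125) = 1 + j1 → |·| ≈ 1.4142, ∠ ≈ 45.00°
∠L = (75.96°) − (45.00°) = 30.96°

31.0°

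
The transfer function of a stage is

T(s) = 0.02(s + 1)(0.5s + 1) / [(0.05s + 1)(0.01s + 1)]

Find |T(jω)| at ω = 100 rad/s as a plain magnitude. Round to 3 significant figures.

13.9

At ω = 100 rad/s:
zero (1 + j100·1) = 1 + j100 → |·| ≈ 100, ∠ ≈ 89.43°
zero (1 + j100·0.5) = 1 + j50 → |·| ≈ 50.01, ∠ ≈ 88.85°
pole (1 + j100·0.05) = 1 + j5 → |·| ≈ 5.099, ∠ ≈ 78.69°
pole (1 + j100·0.01) = 1 + j1 → |·| ≈ 1.4142, ∠ ≈ 45.00°
|T| = 0.02 · 100 · 50.01 / (5.099 · 1.4142) ≈ 13.87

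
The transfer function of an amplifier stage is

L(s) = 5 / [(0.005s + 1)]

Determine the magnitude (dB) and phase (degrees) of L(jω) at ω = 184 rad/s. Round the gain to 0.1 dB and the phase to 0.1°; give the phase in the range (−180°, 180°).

11.3 dB, -42.6°

At ω = 184 rad/s:
pole (1 + j184·0.005) = 1 + j0.92 → |·| ≈ 1.3588, ∠ ≈ 42.61°
|L| = 5 · 1 / (1.3588) ≈ 3.6797
Gain = 20 log₁₀(3.6797) ≈ 11.32 dB
∠L = (0°) − (42.61°) = -42.61°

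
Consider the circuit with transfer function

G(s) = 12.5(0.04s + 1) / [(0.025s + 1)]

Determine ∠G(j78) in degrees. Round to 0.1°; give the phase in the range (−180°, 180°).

At ω = 78 rad/s:
zero (1 + j78·0.04) = 1 + j3.12 → |·| ≈ 3.2763, ∠ ≈ 72.23°
pole (1 + j78·0.025) = 1 + j1.95 → |·| ≈ 2.1915, ∠ ≈ 62.85°
∠G = (72.23°) − (62.85°) = 9.38°

9.4°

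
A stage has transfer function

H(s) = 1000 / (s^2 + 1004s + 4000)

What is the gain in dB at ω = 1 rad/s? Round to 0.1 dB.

-12.3 dB

Substitute s = j1:
Numerator: 1000 = 1000 + j0
Denominator: (j1)^2 + 1004(j1) + 4000 = 3999 + j1004
|N| = √(1000² + 0²) ≈ 1000, ∠N ≈ 0.00°
|D| = √(3999² + 1004²) ≈ 4123.1, ∠D ≈ 14.09°
|H| = 1000 / 4123.1 ≈ 0.24254
Gain = 20 log₁₀(0.24254) ≈ -12.30 dB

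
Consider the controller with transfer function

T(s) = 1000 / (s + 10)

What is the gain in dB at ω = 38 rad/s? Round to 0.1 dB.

At s = jω = j38:
pole (s+10): 10 + j38 → |·| = √(10²+38²) = √1544 ≈ 39.294, ∠ = arctan(38/10) ≈ 75.26°
|T| = 1000 / 39.294 ≈ 25.449
Gain = 20 log₁₀(25.449) ≈ 28.11 dB

28.1 dB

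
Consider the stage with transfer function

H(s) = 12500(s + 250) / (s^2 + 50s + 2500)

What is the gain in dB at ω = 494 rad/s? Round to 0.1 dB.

29.1 dB

At s = jω = j494:
zero (s+250): 250 + j494 → |·| = √(250²+494²) = √306536 ≈ 553.66, ∠ = arctan(494/250) ≈ 63.16°
quadratic: (j494)² + 50·j494 + 2500 = -241536 + j24700 → |·| ≈ 2.428e+05, ∠ ≈ 174.16°
|H| = 12500 · 553.66 / 2.428e+05 ≈ 28.504
Gain = 20 log₁₀(28.504) ≈ 29.10 dB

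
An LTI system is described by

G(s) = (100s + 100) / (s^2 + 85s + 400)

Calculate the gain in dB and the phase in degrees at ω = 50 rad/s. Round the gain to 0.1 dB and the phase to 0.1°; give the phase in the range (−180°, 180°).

Substitute s = j50:
Numerator: 100(j50) + 100 = 100 + j5000
Denominator: (j50)^2 + 85(j50) + 400 = -2100 + j4250
|N| = √(100² + 5000²) ≈ 5001, ∠N ≈ 88.85°
|D| = √(2100² + 4250²) ≈ 4740.5, ∠D ≈ 116.29°
|G| = 5001 / 4740.5 ≈ 1.055
Gain = 20 log₁₀(1.055) ≈ 0.47 dB
∠G = 88.85° − 116.29° = -27.44°

0.5 dB, -27.4°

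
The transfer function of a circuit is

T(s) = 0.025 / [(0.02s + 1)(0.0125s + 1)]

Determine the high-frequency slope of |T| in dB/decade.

Each pole contributes −20 dB/decade at high frequency; each zero contributes +20 dB/decade.
Net: 0 zero(s) − 2 pole(s) → -40 dB/decade.

-40 dB/decade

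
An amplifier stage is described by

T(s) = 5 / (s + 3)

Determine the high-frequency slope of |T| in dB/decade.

-20 dB/decade

Each pole contributes −20 dB/decade at high frequency; each zero contributes +20 dB/decade.
Net: 0 zero(s) − 1 pole(s) → -20 dB/decade.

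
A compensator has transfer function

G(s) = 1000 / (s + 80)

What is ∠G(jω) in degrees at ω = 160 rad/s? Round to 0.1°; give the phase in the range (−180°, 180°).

At s = jω = j160:
pole (s+80): 80 + j160 → |·| = √(80²+160²) = √32000 ≈ 178.89, ∠ = arctan(160/80) ≈ 63.43°
∠G = 0.00° − 63.43° = -63.43°

-63.4°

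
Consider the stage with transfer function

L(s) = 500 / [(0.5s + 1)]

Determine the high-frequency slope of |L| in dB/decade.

-20 dB/decade

Each pole contributes −20 dB/decade at high frequency; each zero contributes +20 dB/decade.
Net: 0 zero(s) − 1 pole(s) → -20 dB/decade.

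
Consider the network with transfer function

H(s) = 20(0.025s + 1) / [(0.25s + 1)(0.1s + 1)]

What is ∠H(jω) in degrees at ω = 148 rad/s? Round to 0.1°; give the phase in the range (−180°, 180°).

-99.7°

At ω = 148 rad/s:
zero (1 + j148·0.025) = 1 + j3.7 → |·| ≈ 3.8328, ∠ ≈ 74.88°
pole (1 + j148·0.25) = 1 + j37 → |·| ≈ 37.014, ∠ ≈ 88.45°
pole (1 + j148·0.1) = 1 + j14.8 → |·| ≈ 14.834, ∠ ≈ 86.13°
∠H = (74.88°) − (88.45° + 86.13°) = -99.70°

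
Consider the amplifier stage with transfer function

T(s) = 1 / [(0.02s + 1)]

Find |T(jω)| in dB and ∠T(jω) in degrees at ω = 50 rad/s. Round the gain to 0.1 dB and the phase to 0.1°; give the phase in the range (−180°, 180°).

At ω = 50 rad/s:
pole (1 + j50·0.02) = 1 + j1 → |·| ≈ 1.4142, ∠ ≈ 45.00°
|T| = 1 · 1 / (1.4142) ≈ 0.70711
Gain = 20 log₁₀(0.70711) ≈ -3.01 dB
∠T = (0°) − (45.00°) = -45.00°

-3.0 dB, -45.0°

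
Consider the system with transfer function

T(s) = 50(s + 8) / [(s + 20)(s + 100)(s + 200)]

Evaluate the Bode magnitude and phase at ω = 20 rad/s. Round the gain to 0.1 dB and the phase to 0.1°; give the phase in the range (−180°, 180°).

At s = jω = j20:
zero (s+8): 8 + j20 → |·| = √(8²+20²) = √464 ≈ 21.541, ∠ = arctan(20/8) ≈ 68.20°
pole (s+20): 20 + j20 → |·| = √(20²+20²) = √800 ≈ 28.284, ∠ = arctan(20/20) ≈ 45.00°
pole (s+100): 100 + j20 → |·| = √(100²+20²) = √10400 ≈ 101.98, ∠ = arctan(20/100) ≈ 11.31°
pole (s+200): 200 + j20 → |·| = √(200²+20²) = √40400 ≈ 201, ∠ = arctan(20/200) ≈ 5.71°
|T| = 50 · 21.541 / 5.7976e+05 ≈ 0.0018578
Gain = 20 log₁₀(0.0018578) ≈ -54.62 dB
∠T = 68.20° − 62.02° = 6.18°

-54.6 dB, 6.2°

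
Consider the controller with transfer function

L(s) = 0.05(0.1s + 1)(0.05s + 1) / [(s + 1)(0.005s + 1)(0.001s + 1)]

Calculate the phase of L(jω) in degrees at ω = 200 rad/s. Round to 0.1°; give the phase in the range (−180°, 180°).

25.4°

At ω = 200 rad/s:
zero (1 + j200·0.1) = 1 + j20 → |·| ≈ 20.025, ∠ ≈ 87.14°
zero (1 + j200·0.05) = 1 + j10 → |·| ≈ 10.05, ∠ ≈ 84.29°
pole (1 + j200·1) = 1 + j200 → |·| ≈ 200, ∠ ≈ 89.71°
pole (1 + j200·0.005) = 1 + j1 → |·| ≈ 1.4142, ∠ ≈ 45.00°
pole (1 + j200·0.001) = 1 + j0.2 → |·| ≈ 1.0198, ∠ ≈ 11.31°
∠L = (87.14° + 84.29°) − (89.71° + 45.00° + 11.31°) = 25.41°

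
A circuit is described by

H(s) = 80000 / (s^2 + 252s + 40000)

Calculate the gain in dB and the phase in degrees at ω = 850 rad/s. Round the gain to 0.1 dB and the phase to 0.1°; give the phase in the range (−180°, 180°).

-19.0 dB, -162.6°

At s = jω = j850:
quadratic: (j850)² + 252·j850 + 40000 = -682500 + j214200 → |·| ≈ 7.1532e+05, ∠ ≈ 162.58°
|H| = 80000 / 7.1532e+05 ≈ 0.11184
Gain = 20 log₁₀(0.11184) ≈ -19.03 dB
∠H = 0.00° − 162.58° = -162.58°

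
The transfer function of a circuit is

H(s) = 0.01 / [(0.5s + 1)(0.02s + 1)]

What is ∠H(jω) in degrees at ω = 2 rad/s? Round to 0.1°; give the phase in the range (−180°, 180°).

-47.3°

At ω = 2 rad/s:
pole (1 + j2·0.5) = 1 + j1 → |·| ≈ 1.4142, ∠ ≈ 45.00°
pole (1 + j2·0.02) = 1 + j0.04 → |·| ≈ 1.0008, ∠ ≈ 2.29°
∠H = (0°) − (45.00° + 2.29°) = -47.29°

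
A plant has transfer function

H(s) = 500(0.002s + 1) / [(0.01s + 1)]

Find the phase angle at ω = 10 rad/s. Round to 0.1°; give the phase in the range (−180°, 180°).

-4.6°

At ω = 10 rad/s:
zero (1 + j10·0.002) = 1 + j0.02 → |·| ≈ 1.0002, ∠ ≈ 1.15°
pole (1 + j10·0.01) = 1 + j0.1 → |·| ≈ 1.005, ∠ ≈ 5.71°
∠H = (1.15°) − (5.71°) = -4.56°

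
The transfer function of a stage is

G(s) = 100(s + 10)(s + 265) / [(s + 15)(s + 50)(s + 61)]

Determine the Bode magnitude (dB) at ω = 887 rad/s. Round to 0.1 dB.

At s = jω = j887:
zero (s+10): 10 + j887 → |·| = √(10²+887²) = √786869 ≈ 887.06, ∠ = arctan(887/10) ≈ 89.35°
zero (s+265): 265 + j887 → |·| = √(265²+887²) = √856994 ≈ 925.74, ∠ = arctan(887/265) ≈ 73.37°
pole (s+15): 15 + j887 → |·| = √(15²+887²) = √786994 ≈ 887.13, ∠ = arctan(887/15) ≈ 89.03°
pole (s+50): 50 + j887 → |·| = √(50²+887²) = √789269 ≈ 888.41, ∠ = arctan(887/50) ≈ 86.77°
pole (s+61): 61 + j887 → |·| = √(61²+887²) = √790490 ≈ 889.1, ∠ = arctan(887/61) ≈ 86.07°
|G| = 100 · 8.2119e+05 / 7.0073e+08 ≈ 0.11719
Gain = 20 log₁₀(0.11719) ≈ -18.62 dB

-18.6 dB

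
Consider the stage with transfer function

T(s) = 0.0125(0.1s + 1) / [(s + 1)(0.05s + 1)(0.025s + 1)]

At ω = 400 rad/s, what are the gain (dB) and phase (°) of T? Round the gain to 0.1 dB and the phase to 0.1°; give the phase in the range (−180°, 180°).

At ω = 400 rad/s:
zero (1 + j400·0.1) = 1 + j40 → |·| ≈ 40.012, ∠ ≈ 88.57°
pole (1 + j400·1) = 1 + j400 → |·| ≈ 400, ∠ ≈ 89.86°
pole (1 + j400·0.05) = 1 + j20 → |·| ≈ 20.025, ∠ ≈ 87.14°
pole (1 + j400·0.025) = 1 + j10 → |·| ≈ 10.05, ∠ ≈ 84.29°
|T| = 0.0125 · 40.012 / (400 · 20.025 · 10.05) ≈ 6.213e-06
Gain = 20 log₁₀(6.213e-06) ≈ -104.13 dB
∠T = (88.57°) − (89.86° + 87.14° + 84.29°) = -172.72°

-104.1 dB, -172.7°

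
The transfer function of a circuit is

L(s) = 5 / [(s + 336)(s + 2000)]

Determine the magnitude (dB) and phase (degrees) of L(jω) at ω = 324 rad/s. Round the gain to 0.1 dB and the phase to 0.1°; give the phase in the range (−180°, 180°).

-105.5 dB, -53.2°

At s = jω = j324:
pole (s+336): 336 + j324 → |·| = √(336²+324²) = √217872 ≈ 466.77, ∠ = arctan(324/336) ≈ 43.96°
pole (s+2000): 2000 + j324 → |·| = √(2000²+324²) = √4104976 ≈ 2026.1, ∠ = arctan(324/2000) ≈ 9.20°
|L| = 5 / 9.4572e+05 ≈ 5.287e-06
Gain = 20 log₁₀(5.287e-06) ≈ -105.54 dB
∠L = 0.00° − 53.16° = -53.16°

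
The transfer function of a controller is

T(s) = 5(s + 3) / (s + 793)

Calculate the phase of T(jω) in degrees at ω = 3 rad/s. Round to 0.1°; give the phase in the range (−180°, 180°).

At s = jω = j3:
zero (s+3): 3 + j3 → |·| = √(3²+3²) = √18 ≈ 4.2426, ∠ = arctan(3/3) ≈ 45.00°
pole (s+793): 793 + j3 → |·| = √(793²+3²) = √628858 ≈ 793.01, ∠ = arctan(3/793) ≈ 0.22°
∠T = 45.00° − 0.22° = 44.78°

44.8°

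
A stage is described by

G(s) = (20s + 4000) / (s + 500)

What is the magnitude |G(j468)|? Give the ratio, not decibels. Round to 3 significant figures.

14.9

Substitute s = j468:
Numerator: 20(j468) + 4000 = 4000 + j9360
Denominator: (j468) + 500 = 500 + j468
|N| = √(4000² + 9360²) ≈ 10179, ∠N ≈ 66.86°
|D| = √(500² + 468²) ≈ 684.85, ∠D ≈ 43.11°
|G| = 10179 / 684.85 ≈ 14.863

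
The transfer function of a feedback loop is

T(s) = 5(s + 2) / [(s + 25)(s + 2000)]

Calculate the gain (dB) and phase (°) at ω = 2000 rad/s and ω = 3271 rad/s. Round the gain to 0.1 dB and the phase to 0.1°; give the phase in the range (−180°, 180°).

At s = jω = j2000:
zero (s+2): 2 + j2000 → |·| = √(2²+2000²) = √4000004 ≈ 2000, ∠ = arctan(2000/2) ≈ 89.94°
pole (s+25): 25 + j2000 → |·| = √(25²+2000²) = √4000625 ≈ 2000.2, ∠ = arctan(2000/25) ≈ 89.28°
pole (s+2000): 2000 + j2000 → |·| = √(2000²+2000²) = √8000000 ≈ 2828.4, ∠ = arctan(2000/2000) ≈ 45.00°
|T| = 5 · 2000 / 5.6574e+06 ≈ 0.0017676
Gain = 20 log₁₀(0.0017676) ≈ -55.05 dB
∠T = 89.94° − 134.28° = -44.34°

At s = jω = j3271:
zero (s+2): 2 + j3271 → |·| = √(2²+3271²) = √10699445 ≈ 3271, ∠ = arctan(3271/2) ≈ 89.96°
pole (s+25): 25 + j3271 → |·| = √(25²+3271²) = √10700066 ≈ 3271.1, ∠ = arctan(3271/25) ≈ 89.56°
pole (s+2000): 2000 + j3271 → |·| = √(2000²+3271²) = √14699441 ≈ 3834, ∠ = arctan(3271/2000) ≈ 58.56°
|T| = 5 · 3271 / 1.2541e+07 ≈ 0.0013041
Gain = 20 log₁₀(0.0013041) ≈ -57.69 dB
∠T = 89.96° − 148.12° = -58.16°

ω = 2000: -55.1 dB, -44.3°; ω = 3271: -57.7 dB, -58.2°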